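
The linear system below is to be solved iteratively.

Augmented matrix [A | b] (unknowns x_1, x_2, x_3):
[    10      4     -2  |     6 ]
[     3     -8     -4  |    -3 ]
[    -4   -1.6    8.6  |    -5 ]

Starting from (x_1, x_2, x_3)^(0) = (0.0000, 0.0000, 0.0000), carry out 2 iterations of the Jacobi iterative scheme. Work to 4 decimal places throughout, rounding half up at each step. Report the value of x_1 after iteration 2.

0.3337

Iteration 1:
  x_1 = (6 - (4)·0.0000 - (-2)·0.0000) / (10) = 0.6000
  x_2 = (-3 - (3)·0.0000 - (-4)·0.0000) / (-8) = 0.3750
  x_3 = (-5 - (-4)·0.0000 - (-1.6)·0.0000) / (8.6) = -0.5814
Iteration 2:
  x_1 = (6 - (4)·0.3750 - (-2)·-0.5814) / (10) = 0.3337
  x_2 = (-3 - (3)·0.6000 - (-4)·-0.5814) / (-8) = 0.8907
  x_3 = (-5 - (-4)·0.6000 - (-1.6)·0.3750) / (8.6) = -0.2326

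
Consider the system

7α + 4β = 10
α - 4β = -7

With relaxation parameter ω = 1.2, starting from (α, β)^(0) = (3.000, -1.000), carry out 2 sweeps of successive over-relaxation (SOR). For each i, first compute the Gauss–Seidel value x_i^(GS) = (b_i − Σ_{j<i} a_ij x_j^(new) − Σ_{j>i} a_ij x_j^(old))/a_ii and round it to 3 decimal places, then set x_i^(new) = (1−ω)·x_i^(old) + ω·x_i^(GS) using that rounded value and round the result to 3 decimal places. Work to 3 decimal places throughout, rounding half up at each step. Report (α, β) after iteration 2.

Iteration 1:
  α: GS value = (10 - (4)·-1.000) / (7) = 2.000;  α ← (1−ω)·3.000 + ω·2.000 = 1.800
  β: GS value = (-7 - (1)·1.800) / (-4) = 2.200;  β ← (1−ω)·-1.000 + ω·2.200 = 2.840
Iteration 2:
  α: GS value = (10 - (4)·2.840) / (7) = -0.194;  α ← (1−ω)·1.800 + ω·-0.194 = -0.593
  β: GS value = (-7 - (1)·-0.593) / (-4) = 1.602;  β ← (1−ω)·2.840 + ω·1.602 = 1.354

(-0.593, 1.354)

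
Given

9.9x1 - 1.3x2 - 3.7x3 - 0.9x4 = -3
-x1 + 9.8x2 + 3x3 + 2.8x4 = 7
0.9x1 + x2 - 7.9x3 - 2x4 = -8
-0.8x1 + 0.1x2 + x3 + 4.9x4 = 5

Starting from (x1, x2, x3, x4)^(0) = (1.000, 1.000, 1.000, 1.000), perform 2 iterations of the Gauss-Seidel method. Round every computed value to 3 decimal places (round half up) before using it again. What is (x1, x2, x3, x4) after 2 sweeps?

(0.102, 0.219, 0.824, 0.864)

Iteration 1:
  x1 = (-3 - (-1.3)·1.000 - (-3.7)·1.000 - (-0.9)·1.000) / (9.9) = 0.293
  x2 = (7 - (-1)·0.293 - (3)·1.000 - (2.8)·1.000) / (9.8) = 0.152
  x3 = (-8 - (0.9)·0.293 - (1)·0.152 - (-2)·1.000) / (-7.9) = 0.812
  x4 = (5 - (-0.8)·0.293 - (0.1)·0.152 - (1)·0.812) / (4.9) = 0.899
Iteration 2:
  x1 = (-3 - (-1.3)·0.152 - (-3.7)·0.812 - (-0.9)·0.899) / (9.9) = 0.102
  x2 = (7 - (-1)·0.102 - (3)·0.812 - (2.8)·0.899) / (9.8) = 0.219
  x3 = (-8 - (0.9)·0.102 - (1)·0.219 - (-2)·0.899) / (-7.9) = 0.824
  x4 = (5 - (-0.8)·0.102 - (0.1)·0.219 - (1)·0.824) / (4.9) = 0.864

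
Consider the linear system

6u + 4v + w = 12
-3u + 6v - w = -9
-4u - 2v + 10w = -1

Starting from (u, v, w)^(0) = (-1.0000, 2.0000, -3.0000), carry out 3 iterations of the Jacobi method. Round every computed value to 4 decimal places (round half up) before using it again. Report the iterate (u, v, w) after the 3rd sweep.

Iteration 1:
  u = (12 - (4)·2.0000 - (1)·-3.0000) / (6) = 1.1667
  v = (-9 - (-3)·-1.0000 - (-1)·-3.0000) / (6) = -2.5000
  w = (-1 - (-4)·-1.0000 - (-2)·2.0000) / (10) = -0.1000
Iteration 2:
  u = (12 - (4)·-2.5000 - (1)·-0.1000) / (6) = 3.6833
  v = (-9 - (-3)·1.1667 - (-1)·-0.1000) / (6) = -0.9333
  w = (-1 - (-4)·1.1667 - (-2)·-2.5000) / (10) = -0.1333
Iteration 3:
  u = (12 - (4)·-0.9333 - (1)·-0.1333) / (6) = 2.6444
  v = (-9 - (-3)·3.6833 - (-1)·-0.1333) / (6) = 0.3194
  w = (-1 - (-4)·3.6833 - (-2)·-0.9333) / (10) = 1.1867

(2.6444, 0.3194, 1.1867)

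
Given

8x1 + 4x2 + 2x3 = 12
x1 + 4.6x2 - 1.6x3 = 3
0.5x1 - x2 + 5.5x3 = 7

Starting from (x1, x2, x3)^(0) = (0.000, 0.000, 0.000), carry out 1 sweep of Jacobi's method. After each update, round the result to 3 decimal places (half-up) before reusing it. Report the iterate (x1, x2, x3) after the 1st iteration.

(1.500, 0.652, 1.273)

Iteration 1:
  x1 = (12 - (4)·0.000 - (2)·0.000) / (8) = 1.500
  x2 = (3 - (1)·0.000 - (-1.6)·0.000) / (4.6) = 0.652
  x3 = (7 - (0.5)·0.000 - (-1)·0.000) / (5.5) = 1.273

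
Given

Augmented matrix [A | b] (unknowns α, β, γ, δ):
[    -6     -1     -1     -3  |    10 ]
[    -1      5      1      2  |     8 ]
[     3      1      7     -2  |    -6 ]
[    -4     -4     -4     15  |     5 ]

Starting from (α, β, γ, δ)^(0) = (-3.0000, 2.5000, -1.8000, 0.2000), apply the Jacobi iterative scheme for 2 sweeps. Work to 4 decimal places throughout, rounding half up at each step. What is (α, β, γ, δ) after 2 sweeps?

(-1.7614, 1.3096, -0.3129, 0.2067)

Iteration 1:
  α = (10 - (-1)·2.5000 - (-1)·-1.8000 - (-3)·0.2000) / (-6) = -1.8833
  β = (8 - (-1)·-3.0000 - (1)·-1.8000 - (2)·0.2000) / (5) = 1.2800
  γ = (-6 - (3)·-3.0000 - (1)·2.5000 - (-2)·0.2000) / (7) = 0.1286
  δ = (5 - (-4)·-3.0000 - (-4)·2.5000 - (-4)·-1.8000) / (15) = -0.2800
Iteration 2:
  α = (10 - (-1)·1.2800 - (-1)·0.1286 - (-3)·-0.2800) / (-6) = -1.7614
  β = (8 - (-1)·-1.8833 - (1)·0.1286 - (2)·-0.2800) / (5) = 1.3096
  γ = (-6 - (3)·-1.8833 - (1)·1.2800 - (-2)·-0.2800) / (7) = -0.3129
  δ = (5 - (-4)·-1.8833 - (-4)·1.2800 - (-4)·0.1286) / (15) = 0.2067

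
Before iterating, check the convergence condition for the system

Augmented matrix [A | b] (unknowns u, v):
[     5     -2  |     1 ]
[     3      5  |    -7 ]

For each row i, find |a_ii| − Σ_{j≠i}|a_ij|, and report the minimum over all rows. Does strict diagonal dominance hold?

row 1: |5| − (2) = 3
row 2: |5| − (3) = 2
minimum over rows = 2 → strictly diagonally dominant (convergence guaranteed)

2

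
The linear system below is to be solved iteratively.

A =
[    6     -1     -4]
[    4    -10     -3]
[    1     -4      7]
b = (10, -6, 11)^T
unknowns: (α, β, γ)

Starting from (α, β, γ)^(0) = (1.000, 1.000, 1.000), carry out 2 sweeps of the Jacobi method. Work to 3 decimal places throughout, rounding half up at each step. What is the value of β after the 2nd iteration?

Iteration 1:
  α = (10 - (-1)·1.000 - (-4)·1.000) / (6) = 2.500
  β = (-6 - (4)·1.000 - (-3)·1.000) / (-10) = 0.700
  γ = (11 - (1)·1.000 - (-4)·1.000) / (7) = 2.000
Iteration 2:
  α = (10 - (-1)·0.700 - (-4)·2.000) / (6) = 3.117
  β = (-6 - (4)·2.500 - (-3)·2.000) / (-10) = 1.000
  γ = (11 - (1)·2.500 - (-4)·0.700) / (7) = 1.614

1.000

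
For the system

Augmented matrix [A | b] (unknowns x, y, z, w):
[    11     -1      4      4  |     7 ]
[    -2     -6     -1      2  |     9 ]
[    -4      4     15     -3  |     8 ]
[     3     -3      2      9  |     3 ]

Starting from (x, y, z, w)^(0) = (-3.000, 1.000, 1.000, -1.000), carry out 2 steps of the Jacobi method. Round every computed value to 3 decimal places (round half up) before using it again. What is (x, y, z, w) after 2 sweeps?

(0.287, -1.139, 1.283, -0.079)

Iteration 1:
  x = (7 - (-1)·1.000 - (4)·1.000 - (4)·-1.000) / (11) = 0.727
  y = (9 - (-2)·-3.000 - (-1)·1.000 - (2)·-1.000) / (-6) = -1.000
  z = (8 - (-4)·-3.000 - (4)·1.000 - (-3)·-1.000) / (15) = -0.733
  w = (3 - (3)·-3.000 - (-3)·1.000 - (2)·1.000) / (9) = 1.444
Iteration 2:
  x = (7 - (-1)·-1.000 - (4)·-0.733 - (4)·1.444) / (11) = 0.287
  y = (9 - (-2)·0.727 - (-1)·-0.733 - (2)·1.444) / (-6) = -1.139
  z = (8 - (-4)·0.727 - (4)·-1.000 - (-3)·1.444) / (15) = 1.283
  w = (3 - (3)·0.727 - (-3)·-1.000 - (2)·-0.733) / (9) = -0.079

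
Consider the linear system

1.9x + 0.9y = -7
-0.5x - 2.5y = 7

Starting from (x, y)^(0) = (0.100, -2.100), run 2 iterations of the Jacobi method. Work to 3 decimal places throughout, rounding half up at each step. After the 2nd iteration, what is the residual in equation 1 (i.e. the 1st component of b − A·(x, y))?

-0.503

Iteration 1:
  x = (-7 - (0.9)·-2.100) / (1.9) = -2.689
  y = (7 - (-0.5)·0.100) / (-2.5) = -2.820
Iteration 2:
  x = (-7 - (0.9)·-2.820) / (1.9) = -2.348
  y = (7 - (-0.5)·-2.689) / (-2.5) = -2.262
Residual b − A·x = (-0.503, 0.171)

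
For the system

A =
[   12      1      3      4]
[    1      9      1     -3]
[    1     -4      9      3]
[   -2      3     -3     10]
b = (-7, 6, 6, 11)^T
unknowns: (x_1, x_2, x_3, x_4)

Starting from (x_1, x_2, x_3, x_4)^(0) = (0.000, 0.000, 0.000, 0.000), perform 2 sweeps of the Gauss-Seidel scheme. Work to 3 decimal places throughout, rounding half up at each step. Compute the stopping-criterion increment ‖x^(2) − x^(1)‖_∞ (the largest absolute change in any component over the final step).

0.686

Iteration 1:
  x_1 = (-7 - (1)·0.000 - (3)·0.000 - (4)·0.000) / (12) = -0.583
  x_2 = (6 - (1)·-0.583 - (1)·0.000 - (-3)·0.000) / (9) = 0.731
  x_3 = (6 - (1)·-0.583 - (-4)·0.731 - (3)·0.000) / (9) = 1.056
  x_4 = (11 - (-2)·-0.583 - (3)·0.731 - (-3)·1.056) / (10) = 1.081
Iteration 2:
  x_1 = (-7 - (1)·0.731 - (3)·1.056 - (4)·1.081) / (12) = -1.269
  x_2 = (6 - (1)·-1.269 - (1)·1.056 - (-3)·1.081) / (9) = 1.051
  x_3 = (6 - (1)·-1.269 - (-4)·1.051 - (3)·1.081) / (9) = 0.914
  x_4 = (11 - (-2)·-1.269 - (3)·1.051 - (-3)·0.914) / (10) = 0.805
Change: (-0.686, 0.320, -0.142, -0.276) → max |·| = 0.686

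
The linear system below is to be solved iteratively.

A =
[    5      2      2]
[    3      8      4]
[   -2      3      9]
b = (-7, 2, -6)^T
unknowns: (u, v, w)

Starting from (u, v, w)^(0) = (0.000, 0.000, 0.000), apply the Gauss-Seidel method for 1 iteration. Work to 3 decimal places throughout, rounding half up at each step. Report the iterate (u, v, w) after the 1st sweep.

(-1.400, 0.775, -1.236)

Iteration 1:
  u = (-7 - (2)·0.000 - (2)·0.000) / (5) = -1.400
  v = (2 - (3)·-1.400 - (4)·0.000) / (8) = 0.775
  w = (-6 - (-2)·-1.400 - (3)·0.775) / (9) = -1.236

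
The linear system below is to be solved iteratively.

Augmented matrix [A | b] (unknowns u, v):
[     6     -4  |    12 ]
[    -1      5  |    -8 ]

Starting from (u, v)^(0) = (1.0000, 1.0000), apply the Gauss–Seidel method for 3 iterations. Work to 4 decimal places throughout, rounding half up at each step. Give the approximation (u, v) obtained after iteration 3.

(1.1052, -1.3790)

Iteration 1:
  u = (12 - (-4)·1.0000) / (6) = 2.6667
  v = (-8 - (-1)·2.6667) / (5) = -1.0667
Iteration 2:
  u = (12 - (-4)·-1.0667) / (6) = 1.2889
  v = (-8 - (-1)·1.2889) / (5) = -1.3422
Iteration 3:
  u = (12 - (-4)·-1.3422) / (6) = 1.1052
  v = (-8 - (-1)·1.1052) / (5) = -1.3790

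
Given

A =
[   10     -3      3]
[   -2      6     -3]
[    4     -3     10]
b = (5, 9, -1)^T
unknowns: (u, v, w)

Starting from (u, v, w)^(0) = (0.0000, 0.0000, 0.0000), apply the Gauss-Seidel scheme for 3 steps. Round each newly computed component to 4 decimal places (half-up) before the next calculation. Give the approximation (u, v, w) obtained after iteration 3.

(1.0446, 1.8972, 0.0513)

Iteration 1:
  u = (5 - (-3)·0.0000 - (3)·0.0000) / (10) = 0.5000
  v = (9 - (-2)·0.5000 - (-3)·0.0000) / (6) = 1.6667
  w = (-1 - (4)·0.5000 - (-3)·1.6667) / (10) = 0.2000
Iteration 2:
  u = (5 - (-3)·1.6667 - (3)·0.2000) / (10) = 0.9400
  v = (9 - (-2)·0.9400 - (-3)·0.2000) / (6) = 1.9133
  w = (-1 - (4)·0.9400 - (-3)·1.9133) / (10) = 0.0980
Iteration 3:
  u = (5 - (-3)·1.9133 - (3)·0.0980) / (10) = 1.0446
  v = (9 - (-2)·1.0446 - (-3)·0.0980) / (6) = 1.8972
  w = (-1 - (4)·1.0446 - (-3)·1.8972) / (10) = 0.0513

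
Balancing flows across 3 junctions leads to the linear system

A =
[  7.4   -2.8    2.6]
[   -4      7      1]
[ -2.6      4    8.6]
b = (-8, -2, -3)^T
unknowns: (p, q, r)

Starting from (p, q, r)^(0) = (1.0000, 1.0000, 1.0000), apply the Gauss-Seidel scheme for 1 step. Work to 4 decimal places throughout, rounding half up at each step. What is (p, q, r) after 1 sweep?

(-1.0541, -1.0309, -0.1880)

Iteration 1:
  p = (-8 - (-2.8)·1.0000 - (2.6)·1.0000) / (7.4) = -1.0541
  q = (-2 - (-4)·-1.0541 - (1)·1.0000) / (7) = -1.0309
  r = (-3 - (-2.6)·-1.0541 - (4)·-1.0309) / (8.6) = -0.1880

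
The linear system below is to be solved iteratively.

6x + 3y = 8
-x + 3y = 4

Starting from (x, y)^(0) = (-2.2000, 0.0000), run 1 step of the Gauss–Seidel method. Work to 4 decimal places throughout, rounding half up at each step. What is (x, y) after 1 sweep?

(1.3333, 1.7778)

Iteration 1:
  x = (8 - (3)·0.0000) / (6) = 1.3333
  y = (4 - (-1)·1.3333) / (3) = 1.7778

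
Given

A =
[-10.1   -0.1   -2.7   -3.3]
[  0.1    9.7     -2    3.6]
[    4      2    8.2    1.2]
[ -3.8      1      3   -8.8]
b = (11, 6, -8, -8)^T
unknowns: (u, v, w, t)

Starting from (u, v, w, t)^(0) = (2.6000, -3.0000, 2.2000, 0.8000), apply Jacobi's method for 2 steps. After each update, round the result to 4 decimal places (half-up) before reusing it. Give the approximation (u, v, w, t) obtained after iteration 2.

(-0.7248, 0.2297, -0.2556, 1.2630)

Iteration 1:
  u = (11 - (-0.1)·-3.0000 - (-2.7)·2.2000 - (-3.3)·0.8000) / (-10.1) = -1.9089
  v = (6 - (0.1)·2.6000 - (-2)·2.2000 - (3.6)·0.8000) / (9.7) = 0.7485
  w = (-8 - (4)·2.6000 - (2)·-3.0000 - (1.2)·0.8000) / (8.2) = -1.6293
  t = (-8 - (-3.8)·2.6000 - (1)·-3.0000 - (3)·2.2000) / (-8.8) = 0.1955
Iteration 2:
  u = (11 - (-0.1)·0.7485 - (-2.7)·-1.6293 - (-3.3)·0.1955) / (-10.1) = -0.7248
  v = (6 - (0.1)·-1.9089 - (-2)·-1.6293 - (3.6)·0.1955) / (9.7) = 0.2297
  w = (-8 - (4)·-1.9089 - (2)·0.7485 - (1.2)·0.1955) / (8.2) = -0.2556
  t = (-8 - (-3.8)·-1.9089 - (1)·0.7485 - (3)·-1.6293) / (-8.8) = 1.2630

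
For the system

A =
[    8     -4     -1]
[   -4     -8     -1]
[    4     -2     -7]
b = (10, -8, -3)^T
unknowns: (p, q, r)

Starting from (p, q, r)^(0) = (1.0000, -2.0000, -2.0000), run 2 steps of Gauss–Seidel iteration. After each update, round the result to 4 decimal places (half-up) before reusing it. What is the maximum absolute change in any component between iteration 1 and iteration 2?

1.8839

Iteration 1:
  p = (10 - (-4)·-2.0000 - (-1)·-2.0000) / (8) = 0.0000
  q = (-8 - (-4)·0.0000 - (-1)·-2.0000) / (-8) = 1.2500
  r = (-3 - (4)·0.0000 - (-2)·1.2500) / (-7) = 0.0714
Iteration 2:
  p = (10 - (-4)·1.2500 - (-1)·0.0714) / (8) = 1.8839
  q = (-8 - (-4)·1.8839 - (-1)·0.0714) / (-8) = 0.0491
  r = (-3 - (4)·1.8839 - (-2)·0.0491) / (-7) = 1.4911
Change: (1.8839, -1.2009, 1.4197) → max |·| = 1.8839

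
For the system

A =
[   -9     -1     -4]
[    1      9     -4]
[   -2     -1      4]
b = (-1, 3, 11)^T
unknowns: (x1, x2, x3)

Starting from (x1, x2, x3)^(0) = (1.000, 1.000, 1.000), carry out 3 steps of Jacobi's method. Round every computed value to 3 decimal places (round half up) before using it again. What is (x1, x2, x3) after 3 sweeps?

(-1.302, 1.700, 2.475)

Iteration 1:
  x1 = (-1 - (-1)·1.000 - (-4)·1.000) / (-9) = -0.444
  x2 = (3 - (1)·1.000 - (-4)·1.000) / (9) = 0.667
  x3 = (11 - (-2)·1.000 - (-1)·1.000) / (4) = 3.500
Iteration 2:
  x1 = (-1 - (-1)·0.667 - (-4)·3.500) / (-9) = -1.519
  x2 = (3 - (1)·-0.444 - (-4)·3.500) / (9) = 1.938
  x3 = (11 - (-2)·-0.444 - (-1)·0.667) / (4) = 2.695
Iteration 3:
  x1 = (-1 - (-1)·1.938 - (-4)·2.695) / (-9) = -1.302
  x2 = (3 - (1)·-1.519 - (-4)·2.695) / (9) = 1.700
  x3 = (11 - (-2)·-1.519 - (-1)·1.938) / (4) = 2.475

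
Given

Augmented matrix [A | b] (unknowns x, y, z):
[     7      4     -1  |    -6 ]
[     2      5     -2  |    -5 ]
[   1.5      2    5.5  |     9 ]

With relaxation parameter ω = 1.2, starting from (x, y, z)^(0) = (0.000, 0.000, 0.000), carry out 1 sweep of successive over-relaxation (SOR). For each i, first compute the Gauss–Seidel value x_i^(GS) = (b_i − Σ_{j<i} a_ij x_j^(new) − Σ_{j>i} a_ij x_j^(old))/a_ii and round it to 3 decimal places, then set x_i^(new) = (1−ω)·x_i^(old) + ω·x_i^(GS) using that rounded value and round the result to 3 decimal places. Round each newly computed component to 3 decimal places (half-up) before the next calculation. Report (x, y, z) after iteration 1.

Iteration 1:
  x: GS value = (-6 - (4)·0.000 - (-1)·0.000) / (7) = -0.857;  x ← (1−ω)·0.000 + ω·-0.857 = -1.028
  y: GS value = (-5 - (2)·-1.028 - (-2)·0.000) / (5) = -0.589;  y ← (1−ω)·0.000 + ω·-0.589 = -0.707
  z: GS value = (9 - (1.5)·-1.028 - (2)·-0.707) / (5.5) = 2.174;  z ← (1−ω)·0.000 + ω·2.174 = 2.609

(-1.028, -0.707, 2.609)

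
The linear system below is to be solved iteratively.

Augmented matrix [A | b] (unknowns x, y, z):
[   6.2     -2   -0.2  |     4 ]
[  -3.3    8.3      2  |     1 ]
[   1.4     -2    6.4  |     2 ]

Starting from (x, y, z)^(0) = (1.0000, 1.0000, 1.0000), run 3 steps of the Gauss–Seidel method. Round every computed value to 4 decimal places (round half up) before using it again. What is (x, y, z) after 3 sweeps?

(0.7736, 0.3638, 0.2570)

Iteration 1:
  x = (4 - (-2)·1.0000 - (-0.2)·1.0000) / (6.2) = 1.0000
  y = (1 - (-3.3)·1.0000 - (2)·1.0000) / (8.3) = 0.2771
  z = (2 - (1.4)·1.0000 - (-2)·0.2771) / (6.4) = 0.1803
Iteration 2:
  x = (4 - (-2)·0.2771 - (-0.2)·0.1803) / (6.2) = 0.7404
  y = (1 - (-3.3)·0.7404 - (2)·0.1803) / (8.3) = 0.3714
  z = (2 - (1.4)·0.7404 - (-2)·0.3714) / (6.4) = 0.2666
Iteration 3:
  x = (4 - (-2)·0.3714 - (-0.2)·0.2666) / (6.2) = 0.7736
  y = (1 - (-3.3)·0.7736 - (2)·0.2666) / (8.3) = 0.3638
  z = (2 - (1.4)·0.7736 - (-2)·0.3638) / (6.4) = 0.2570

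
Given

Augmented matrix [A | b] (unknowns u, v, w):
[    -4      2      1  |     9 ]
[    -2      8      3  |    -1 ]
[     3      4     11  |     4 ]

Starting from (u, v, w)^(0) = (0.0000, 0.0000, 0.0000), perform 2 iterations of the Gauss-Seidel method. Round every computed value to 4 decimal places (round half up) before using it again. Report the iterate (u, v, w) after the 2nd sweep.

Iteration 1:
  u = (9 - (2)·0.0000 - (1)·0.0000) / (-4) = -2.2500
  v = (-1 - (-2)·-2.2500 - (3)·0.0000) / (8) = -0.6875
  w = (4 - (3)·-2.2500 - (4)·-0.6875) / (11) = 1.2273
Iteration 2:
  u = (9 - (2)·-0.6875 - (1)·1.2273) / (-4) = -2.2869
  v = (-1 - (-2)·-2.2869 - (3)·1.2273) / (8) = -1.1570
  w = (4 - (3)·-2.2869 - (4)·-1.1570) / (11) = 1.4081

(-2.2869, -1.1570, 1.4081)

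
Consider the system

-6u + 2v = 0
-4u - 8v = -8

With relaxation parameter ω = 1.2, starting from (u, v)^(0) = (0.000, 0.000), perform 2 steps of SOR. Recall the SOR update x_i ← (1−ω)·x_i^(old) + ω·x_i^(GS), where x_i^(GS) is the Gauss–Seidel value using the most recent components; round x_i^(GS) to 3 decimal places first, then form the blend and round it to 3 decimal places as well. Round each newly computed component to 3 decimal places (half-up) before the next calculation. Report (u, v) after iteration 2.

Iteration 1:
  u: GS value = (0 - (2)·0.000) / (-6) = 0.000;  u ← (1−ω)·0.000 + ω·0.000 = 0.000
  v: GS value = (-8 - (-4)·0.000) / (-8) = 1.000;  v ← (1−ω)·0.000 + ω·1.000 = 1.200
Iteration 2:
  u: GS value = (0 - (2)·1.200) / (-6) = 0.400;  u ← (1−ω)·0.000 + ω·0.400 = 0.480
  v: GS value = (-8 - (-4)·0.480) / (-8) = 0.760;  v ← (1−ω)·1.200 + ω·0.760 = 0.672

(0.480, 0.672)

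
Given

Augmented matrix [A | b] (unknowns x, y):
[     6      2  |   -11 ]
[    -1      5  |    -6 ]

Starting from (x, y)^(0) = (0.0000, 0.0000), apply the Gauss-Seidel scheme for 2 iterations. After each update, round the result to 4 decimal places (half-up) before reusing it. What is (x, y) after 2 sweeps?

(-1.3111, -1.4622)

Iteration 1:
  x = (-11 - (2)·0.0000) / (6) = -1.8333
  y = (-6 - (-1)·-1.8333) / (5) = -1.5667
Iteration 2:
  x = (-11 - (2)·-1.5667) / (6) = -1.3111
  y = (-6 - (-1)·-1.3111) / (5) = -1.4622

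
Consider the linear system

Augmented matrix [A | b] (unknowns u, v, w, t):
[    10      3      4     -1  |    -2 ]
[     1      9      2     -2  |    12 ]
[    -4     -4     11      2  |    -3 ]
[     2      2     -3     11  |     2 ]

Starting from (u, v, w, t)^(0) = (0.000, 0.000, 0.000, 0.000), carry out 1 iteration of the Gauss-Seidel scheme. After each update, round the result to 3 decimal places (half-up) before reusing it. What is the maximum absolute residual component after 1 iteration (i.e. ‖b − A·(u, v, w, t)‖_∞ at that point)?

Iteration 1:
  u = (-2 - (3)·0.000 - (4)·0.000 - (-1)·0.000) / (10) = -0.200
  v = (12 - (1)·-0.200 - (2)·0.000 - (-2)·0.000) / (9) = 1.356
  w = (-3 - (-4)·-0.200 - (-4)·1.356 - (2)·0.000) / (11) = 0.148
  t = (2 - (2)·-0.200 - (2)·1.356 - (-3)·0.148) / (11) = 0.012
Residual b − A·x = (-4.648, -0.276, -0.028, 0.000); ∞-norm = 4.648

4.648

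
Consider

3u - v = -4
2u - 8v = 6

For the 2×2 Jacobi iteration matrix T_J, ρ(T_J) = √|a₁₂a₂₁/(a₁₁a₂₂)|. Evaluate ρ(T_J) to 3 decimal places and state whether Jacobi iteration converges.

0.289

a₁₂a₂₁/(a₁₁a₂₂) = (-1)·(2) / ((3)·(-8)) = 0.083333
ρ = √|0.083333| = √0.083333 = 0.289
ρ < 1, so Jacobi converges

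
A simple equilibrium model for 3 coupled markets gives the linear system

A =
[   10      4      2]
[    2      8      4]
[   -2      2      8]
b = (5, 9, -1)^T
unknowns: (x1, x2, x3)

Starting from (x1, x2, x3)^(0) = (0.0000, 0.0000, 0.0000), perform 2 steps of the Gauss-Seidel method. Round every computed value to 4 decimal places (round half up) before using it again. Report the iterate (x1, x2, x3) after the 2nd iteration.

(0.1500, 1.2125, -0.3906)

Iteration 1:
  x1 = (5 - (4)·0.0000 - (2)·0.0000) / (10) = 0.5000
  x2 = (9 - (2)·0.5000 - (4)·0.0000) / (8) = 1.0000
  x3 = (-1 - (-2)·0.5000 - (2)·1.0000) / (8) = -0.2500
Iteration 2:
  x1 = (5 - (4)·1.0000 - (2)·-0.2500) / (10) = 0.1500
  x2 = (9 - (2)·0.1500 - (4)·-0.2500) / (8) = 1.2125
  x3 = (-1 - (-2)·0.1500 - (2)·1.2125) / (8) = -0.3906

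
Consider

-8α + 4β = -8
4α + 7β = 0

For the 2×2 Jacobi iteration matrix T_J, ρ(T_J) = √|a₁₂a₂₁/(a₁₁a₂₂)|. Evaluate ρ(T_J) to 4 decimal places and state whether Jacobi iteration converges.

0.5345

a₁₂a₂₁/(a₁₁a₂₂) = (4)·(4) / ((-8)·(7)) = -0.285714
ρ = √|-0.285714| = √0.285714 = 0.5345
ρ < 1, so Jacobi converges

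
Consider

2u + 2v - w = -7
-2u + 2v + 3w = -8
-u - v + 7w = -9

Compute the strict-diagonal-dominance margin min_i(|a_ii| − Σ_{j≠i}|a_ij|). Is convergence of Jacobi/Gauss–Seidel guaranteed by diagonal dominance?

-3

row 1: |2| − (2+1) = -1
row 2: |2| − (2+3) = -3
row 3: |7| − (1+1) = 5
minimum over rows = -3 → not strictly diagonally dominant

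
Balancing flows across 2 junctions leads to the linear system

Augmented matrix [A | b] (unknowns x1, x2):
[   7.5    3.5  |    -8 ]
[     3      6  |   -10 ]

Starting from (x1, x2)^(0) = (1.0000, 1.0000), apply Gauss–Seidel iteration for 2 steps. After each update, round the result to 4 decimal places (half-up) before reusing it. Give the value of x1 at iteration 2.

Iteration 1:
  x1 = (-8 - (3.5)·1.0000) / (7.5) = -1.5333
  x2 = (-10 - (3)·-1.5333) / (6) = -0.9000
Iteration 2:
  x1 = (-8 - (3.5)·-0.9000) / (7.5) = -0.6467
  x2 = (-10 - (3)·-0.6467) / (6) = -1.3433

-0.6467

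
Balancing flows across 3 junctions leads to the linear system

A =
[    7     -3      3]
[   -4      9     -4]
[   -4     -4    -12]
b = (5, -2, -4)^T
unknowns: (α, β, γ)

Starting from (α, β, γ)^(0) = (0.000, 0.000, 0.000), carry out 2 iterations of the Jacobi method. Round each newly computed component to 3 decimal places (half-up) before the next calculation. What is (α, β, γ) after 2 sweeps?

Iteration 1:
  α = (5 - (-3)·0.000 - (3)·0.000) / (7) = 0.714
  β = (-2 - (-4)·0.000 - (-4)·0.000) / (9) = -0.222
  γ = (-4 - (-4)·0.000 - (-4)·0.000) / (-12) = 0.333
Iteration 2:
  α = (5 - (-3)·-0.222 - (3)·0.333) / (7) = 0.476
  β = (-2 - (-4)·0.714 - (-4)·0.333) / (9) = 0.243
  γ = (-4 - (-4)·0.714 - (-4)·-0.222) / (-12) = 0.169

(0.476, 0.243, 0.169)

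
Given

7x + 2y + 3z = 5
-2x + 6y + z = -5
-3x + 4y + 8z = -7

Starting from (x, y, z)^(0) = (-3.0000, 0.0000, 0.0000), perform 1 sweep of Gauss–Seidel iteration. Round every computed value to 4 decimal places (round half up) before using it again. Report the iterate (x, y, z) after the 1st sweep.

Iteration 1:
  x = (5 - (2)·0.0000 - (3)·0.0000) / (7) = 0.7143
  y = (-5 - (-2)·0.7143 - (1)·0.0000) / (6) = -0.5952
  z = (-7 - (-3)·0.7143 - (4)·-0.5952) / (8) = -0.3095

(0.7143, -0.5952, -0.3095)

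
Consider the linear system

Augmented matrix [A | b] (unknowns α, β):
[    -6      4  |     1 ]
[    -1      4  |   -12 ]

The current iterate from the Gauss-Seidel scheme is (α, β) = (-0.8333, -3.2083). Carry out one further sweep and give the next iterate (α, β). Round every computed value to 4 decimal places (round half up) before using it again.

(-2.3055, -3.5764)

One sweep:
  α = (1 - (4)·-3.2083) / (-6) = -2.3055
  β = (-12 - (-1)·-2.3055) / (4) = -3.5764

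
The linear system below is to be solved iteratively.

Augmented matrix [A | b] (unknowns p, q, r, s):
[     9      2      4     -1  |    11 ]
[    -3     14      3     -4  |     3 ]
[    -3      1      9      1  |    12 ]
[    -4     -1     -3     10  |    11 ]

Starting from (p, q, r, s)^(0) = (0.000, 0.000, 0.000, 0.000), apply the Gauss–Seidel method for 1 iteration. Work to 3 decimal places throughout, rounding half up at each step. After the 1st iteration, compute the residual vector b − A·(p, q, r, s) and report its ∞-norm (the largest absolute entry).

5.559

Iteration 1:
  p = (11 - (2)·0.000 - (4)·0.000 - (-1)·0.000) / (9) = 1.222
  q = (3 - (-3)·1.222 - (3)·0.000 - (-4)·0.000) / (14) = 0.476
  r = (12 - (-3)·1.222 - (1)·0.476 - (1)·0.000) / (9) = 1.688
  s = (11 - (-4)·1.222 - (-1)·0.476 - (-3)·1.688) / (10) = 2.143
Residual b − A·x = (-5.559, 3.510, -2.145, -0.002); ∞-norm = 5.559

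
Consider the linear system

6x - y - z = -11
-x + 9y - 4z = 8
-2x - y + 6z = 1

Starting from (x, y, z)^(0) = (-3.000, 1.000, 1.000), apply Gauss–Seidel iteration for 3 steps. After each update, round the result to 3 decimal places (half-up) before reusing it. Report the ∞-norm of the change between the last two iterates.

Iteration 1:
  x = (-11 - (-1)·1.000 - (-1)·1.000) / (6) = -1.500
  y = (8 - (-1)·-1.500 - (-4)·1.000) / (9) = 1.167
  z = (1 - (-2)·-1.500 - (-1)·1.167) / (6) = -0.139
Iteration 2:
  x = (-11 - (-1)·1.167 - (-1)·-0.139) / (6) = -1.662
  y = (8 - (-1)·-1.662 - (-4)·-0.139) / (9) = 0.642
  z = (1 - (-2)·-1.662 - (-1)·0.642) / (6) = -0.280
Iteration 3:
  x = (-11 - (-1)·0.642 - (-1)·-0.280) / (6) = -1.773
  y = (8 - (-1)·-1.773 - (-4)·-0.280) / (9) = 0.567
  z = (1 - (-2)·-1.773 - (-1)·0.567) / (6) = -0.330
Change: (-0.111, -0.075, -0.050) → max |·| = 0.111

0.111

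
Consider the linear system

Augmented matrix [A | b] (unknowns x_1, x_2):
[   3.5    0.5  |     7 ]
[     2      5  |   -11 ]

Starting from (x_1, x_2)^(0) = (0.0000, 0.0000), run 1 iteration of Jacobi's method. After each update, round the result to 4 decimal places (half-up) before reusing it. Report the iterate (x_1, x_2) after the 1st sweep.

(2.0000, -2.2000)

Iteration 1:
  x_1 = (7 - (0.5)·0.0000) / (3.5) = 2.0000
  x_2 = (-11 - (2)·0.0000) / (5) = -2.2000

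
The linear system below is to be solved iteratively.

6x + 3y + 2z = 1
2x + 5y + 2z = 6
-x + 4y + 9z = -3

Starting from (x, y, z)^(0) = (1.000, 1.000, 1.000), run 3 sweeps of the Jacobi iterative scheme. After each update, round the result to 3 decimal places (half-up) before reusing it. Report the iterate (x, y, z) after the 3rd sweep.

(-0.505, 1.358, -1.083)

Iteration 1:
  x = (1 - (3)·1.000 - (2)·1.000) / (6) = -0.667
  y = (6 - (2)·1.000 - (2)·1.000) / (5) = 0.400
  z = (-3 - (-1)·1.000 - (4)·1.000) / (9) = -0.667
Iteration 2:
  x = (1 - (3)·0.400 - (2)·-0.667) / (6) = 0.189
  y = (6 - (2)·-0.667 - (2)·-0.667) / (5) = 1.734
  z = (-3 - (-1)·-0.667 - (4)·0.400) / (9) = -0.585
Iteration 3:
  x = (1 - (3)·1.734 - (2)·-0.585) / (6) = -0.505
  y = (6 - (2)·0.189 - (2)·-0.585) / (5) = 1.358
  z = (-3 - (-1)·0.189 - (4)·1.734) / (9) = -1.083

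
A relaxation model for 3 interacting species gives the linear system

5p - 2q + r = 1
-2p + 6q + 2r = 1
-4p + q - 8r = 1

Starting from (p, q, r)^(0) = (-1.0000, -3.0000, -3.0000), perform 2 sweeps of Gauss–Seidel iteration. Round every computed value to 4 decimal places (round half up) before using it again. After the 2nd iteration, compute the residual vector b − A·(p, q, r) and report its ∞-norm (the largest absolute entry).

1.1588

Iteration 1:
  p = (1 - (-2)·-3.0000 - (1)·-3.0000) / (5) = -0.4000
  q = (1 - (-2)·-0.4000 - (2)·-3.0000) / (6) = 1.0333
  r = (1 - (-4)·-0.4000 - (1)·1.0333) / (-8) = 0.2042
Iteration 2:
  p = (1 - (-2)·1.0333 - (1)·0.2042) / (5) = 0.5725
  q = (1 - (-2)·0.5725 - (2)·0.2042) / (6) = 0.2894
  r = (1 - (-4)·0.5725 - (1)·0.2894) / (-8) = -0.3751
Residual b − A·x = (-0.9086, 1.1588, -0.0002); ∞-norm = 1.1588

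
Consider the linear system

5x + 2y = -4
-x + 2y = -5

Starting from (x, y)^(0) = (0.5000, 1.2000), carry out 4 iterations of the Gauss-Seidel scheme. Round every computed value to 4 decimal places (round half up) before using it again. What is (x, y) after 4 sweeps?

(0.1782, -2.4109)

Iteration 1:
  x = (-4 - (2)·1.2000) / (5) = -1.2800
  y = (-5 - (-1)·-1.2800) / (2) = -3.1400
Iteration 2:
  x = (-4 - (2)·-3.1400) / (5) = 0.4560
  y = (-5 - (-1)·0.4560) / (2) = -2.2720
Iteration 3:
  x = (-4 - (2)·-2.2720) / (5) = 0.1088
  y = (-5 - (-1)·0.1088) / (2) = -2.4456
Iteration 4:
  x = (-4 - (2)·-2.4456) / (5) = 0.1782
  y = (-5 - (-1)·0.1782) / (2) = -2.4109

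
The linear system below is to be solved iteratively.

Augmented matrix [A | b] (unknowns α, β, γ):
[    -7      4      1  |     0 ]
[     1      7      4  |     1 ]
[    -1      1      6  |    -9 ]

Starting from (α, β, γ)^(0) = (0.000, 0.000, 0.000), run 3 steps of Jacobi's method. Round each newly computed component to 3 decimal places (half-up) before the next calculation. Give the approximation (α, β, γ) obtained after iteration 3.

Iteration 1:
  α = (0 - (4)·0.000 - (1)·0.000) / (-7) = 0.000
  β = (1 - (1)·0.000 - (4)·0.000) / (7) = 0.143
  γ = (-9 - (-1)·0.000 - (1)·0.000) / (6) = -1.500
Iteration 2:
  α = (0 - (4)·0.143 - (1)·-1.500) / (-7) = -0.133
  β = (1 - (1)·0.000 - (4)·-1.500) / (7) = 1.000
  γ = (-9 - (-1)·0.000 - (1)·0.143) / (6) = -1.524
Iteration 3:
  α = (0 - (4)·1.000 - (1)·-1.524) / (-7) = 0.354
  β = (1 - (1)·-0.133 - (4)·-1.524) / (7) = 1.033
  γ = (-9 - (-1)·-0.133 - (1)·1.000) / (6) = -1.689

(0.354, 1.033, -1.689)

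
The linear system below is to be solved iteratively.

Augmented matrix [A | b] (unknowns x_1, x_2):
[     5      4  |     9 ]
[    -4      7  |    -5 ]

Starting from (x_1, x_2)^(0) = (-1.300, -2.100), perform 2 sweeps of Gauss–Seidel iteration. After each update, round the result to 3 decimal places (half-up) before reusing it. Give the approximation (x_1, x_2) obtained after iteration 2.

Iteration 1:
  x_1 = (9 - (4)·-2.100) / (5) = 3.480
  x_2 = (-5 - (-4)·3.480) / (7) = 1.274
Iteration 2:
  x_1 = (9 - (4)·1.274) / (5) = 0.781
  x_2 = (-5 - (-4)·0.781) / (7) = -0.268

(0.781, -0.268)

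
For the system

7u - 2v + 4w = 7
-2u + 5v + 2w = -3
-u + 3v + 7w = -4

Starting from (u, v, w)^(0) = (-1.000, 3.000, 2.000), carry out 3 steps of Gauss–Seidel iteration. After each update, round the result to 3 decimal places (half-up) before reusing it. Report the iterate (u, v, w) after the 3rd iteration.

(1.095, -0.029, -0.403)

Iteration 1:
  u = (7 - (-2)·3.000 - (4)·2.000) / (7) = 0.714
  v = (-3 - (-2)·0.714 - (2)·2.000) / (5) = -1.114
  w = (-4 - (-1)·0.714 - (3)·-1.114) / (7) = 0.008
Iteration 2:
  u = (7 - (-2)·-1.114 - (4)·0.008) / (7) = 0.677
  v = (-3 - (-2)·0.677 - (2)·0.008) / (5) = -0.332
  w = (-4 - (-1)·0.677 - (3)·-0.332) / (7) = -0.332
Iteration 3:
  u = (7 - (-2)·-0.332 - (4)·-0.332) / (7) = 1.095
  v = (-3 - (-2)·1.095 - (2)·-0.332) / (5) = -0.029
  w = (-4 - (-1)·1.095 - (3)·-0.029) / (7) = -0.403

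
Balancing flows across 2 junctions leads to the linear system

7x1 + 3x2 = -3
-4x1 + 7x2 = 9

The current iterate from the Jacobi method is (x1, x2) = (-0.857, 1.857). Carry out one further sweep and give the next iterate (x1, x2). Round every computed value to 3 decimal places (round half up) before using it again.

(-1.224, 0.796)

One sweep:
  x1 = (-3 - (3)·1.857) / (7) = -1.224
  x2 = (9 - (-4)·-0.857) / (7) = 0.796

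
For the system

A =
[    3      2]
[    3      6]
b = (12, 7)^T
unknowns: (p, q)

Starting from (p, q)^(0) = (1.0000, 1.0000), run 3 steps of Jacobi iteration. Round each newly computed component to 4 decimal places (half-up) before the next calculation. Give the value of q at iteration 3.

-0.6111

Iteration 1:
  p = (12 - (2)·1.0000) / (3) = 3.3333
  q = (7 - (3)·1.0000) / (6) = 0.6667
Iteration 2:
  p = (12 - (2)·0.6667) / (3) = 3.5555
  q = (7 - (3)·3.3333) / (6) = -0.5000
Iteration 3:
  p = (12 - (2)·-0.5000) / (3) = 4.3333
  q = (7 - (3)·3.5555) / (6) = -0.6111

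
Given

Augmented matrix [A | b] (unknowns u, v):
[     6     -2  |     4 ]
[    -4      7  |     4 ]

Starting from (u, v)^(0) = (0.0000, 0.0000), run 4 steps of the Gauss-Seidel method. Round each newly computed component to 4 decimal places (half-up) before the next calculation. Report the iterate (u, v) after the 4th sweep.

Iteration 1:
  u = (4 - (-2)·0.0000) / (6) = 0.6667
  v = (4 - (-4)·0.6667) / (7) = 0.9524
Iteration 2:
  u = (4 - (-2)·0.9524) / (6) = 0.9841
  v = (4 - (-4)·0.9841) / (7) = 1.1338
Iteration 3:
  u = (4 - (-2)·1.1338) / (6) = 1.0446
  v = (4 - (-4)·1.0446) / (7) = 1.1683
Iteration 4:
  u = (4 - (-2)·1.1683) / (6) = 1.0561
  v = (4 - (-4)·1.0561) / (7) = 1.1749

(1.0561, 1.1749)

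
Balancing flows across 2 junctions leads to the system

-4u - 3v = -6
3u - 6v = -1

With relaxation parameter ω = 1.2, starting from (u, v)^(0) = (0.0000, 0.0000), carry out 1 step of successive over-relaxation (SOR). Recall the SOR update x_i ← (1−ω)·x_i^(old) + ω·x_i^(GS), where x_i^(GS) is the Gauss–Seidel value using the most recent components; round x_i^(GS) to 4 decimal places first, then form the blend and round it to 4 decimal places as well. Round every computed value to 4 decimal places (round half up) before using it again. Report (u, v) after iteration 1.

(1.8000, 1.2800)

Iteration 1:
  u: GS value = (-6 - (-3)·0.0000) / (-4) = 1.5000;  u ← (1−ω)·0.0000 + ω·1.5000 = 1.8000
  v: GS value = (-1 - (3)·1.8000) / (-6) = 1.0667;  v ← (1−ω)·0.0000 + ω·1.0667 = 1.2800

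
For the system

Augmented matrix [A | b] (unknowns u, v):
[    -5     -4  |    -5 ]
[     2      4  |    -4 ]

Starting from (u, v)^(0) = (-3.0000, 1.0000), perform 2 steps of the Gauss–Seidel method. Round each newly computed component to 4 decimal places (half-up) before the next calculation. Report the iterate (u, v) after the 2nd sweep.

Iteration 1:
  u = (-5 - (-4)·1.0000) / (-5) = 0.2000
  v = (-4 - (2)·0.2000) / (4) = -1.1000
Iteration 2:
  u = (-5 - (-4)·-1.1000) / (-5) = 1.8800
  v = (-4 - (2)·1.8800) / (4) = -1.9400

(1.8800, -1.9400)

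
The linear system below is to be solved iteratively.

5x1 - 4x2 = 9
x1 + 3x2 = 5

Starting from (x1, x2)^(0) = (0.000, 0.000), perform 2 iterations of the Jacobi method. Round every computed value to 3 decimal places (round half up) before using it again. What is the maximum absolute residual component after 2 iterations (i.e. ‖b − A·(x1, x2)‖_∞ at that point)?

2.402

Iteration 1:
  x1 = (9 - (-4)·0.000) / (5) = 1.800
  x2 = (5 - (1)·0.000) / (3) = 1.667
Iteration 2:
  x1 = (9 - (-4)·1.667) / (5) = 3.134
  x2 = (5 - (1)·1.800) / (3) = 1.067
Residual b − A·x = (-2.402, -1.335); ∞-norm = 2.402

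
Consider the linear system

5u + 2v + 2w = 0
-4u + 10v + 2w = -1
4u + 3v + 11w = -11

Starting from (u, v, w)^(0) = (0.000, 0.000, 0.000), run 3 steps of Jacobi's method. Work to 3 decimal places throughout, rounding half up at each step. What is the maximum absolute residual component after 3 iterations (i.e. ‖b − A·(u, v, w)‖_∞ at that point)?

0.152

Iteration 1:
  u = (0 - (2)·0.000 - (2)·0.000) / (5) = 0.000
  v = (-1 - (-4)·0.000 - (2)·0.000) / (10) = -0.100
  w = (-11 - (4)·0.000 - (3)·0.000) / (11) = -1.000
Iteration 2:
  u = (0 - (2)·-0.100 - (2)·-1.000) / (5) = 0.440
  v = (-1 - (-4)·0.000 - (2)·-1.000) / (10) = 0.100
  w = (-11 - (4)·0.000 - (3)·-0.100) / (11) = -0.973
Iteration 3:
  u = (0 - (2)·0.100 - (2)·-0.973) / (5) = 0.349
  v = (-1 - (-4)·0.440 - (2)·-0.973) / (10) = 0.271
  w = (-11 - (4)·0.440 - (3)·0.100) / (11) = -1.187
Residual b − A·x = (0.087, 0.060, -0.152); ∞-norm = 0.152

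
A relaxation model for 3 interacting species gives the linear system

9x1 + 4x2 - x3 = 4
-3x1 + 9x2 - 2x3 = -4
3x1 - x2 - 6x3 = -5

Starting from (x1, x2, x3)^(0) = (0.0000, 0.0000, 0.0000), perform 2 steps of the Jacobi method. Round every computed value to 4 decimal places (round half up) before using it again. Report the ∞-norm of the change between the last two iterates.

Iteration 1:
  x1 = (4 - (4)·0.0000 - (-1)·0.0000) / (9) = 0.4444
  x2 = (-4 - (-3)·0.0000 - (-2)·0.0000) / (9) = -0.4444
  x3 = (-5 - (3)·0.0000 - (-1)·0.0000) / (-6) = 0.8333
Iteration 2:
  x1 = (4 - (4)·-0.4444 - (-1)·0.8333) / (9) = 0.7345
  x2 = (-4 - (-3)·0.4444 - (-2)·0.8333) / (9) = -0.1111
  x3 = (-5 - (3)·0.4444 - (-1)·-0.4444) / (-6) = 1.1296
Change: (0.2901, 0.3333, 0.2963) → max |·| = 0.3333

0.3333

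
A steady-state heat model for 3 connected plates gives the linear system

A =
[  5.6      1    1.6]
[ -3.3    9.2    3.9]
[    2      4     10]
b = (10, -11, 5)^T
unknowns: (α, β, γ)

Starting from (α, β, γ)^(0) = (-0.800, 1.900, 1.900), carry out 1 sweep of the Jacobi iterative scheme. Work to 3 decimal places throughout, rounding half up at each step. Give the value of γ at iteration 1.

Iteration 1:
  α = (10 - (1)·1.900 - (1.6)·1.900) / (5.6) = 0.904
  β = (-11 - (-3.3)·-0.800 - (3.9)·1.900) / (9.2) = -2.288
  γ = (5 - (2)·-0.800 - (4)·1.900) / (10) = -0.100

-0.100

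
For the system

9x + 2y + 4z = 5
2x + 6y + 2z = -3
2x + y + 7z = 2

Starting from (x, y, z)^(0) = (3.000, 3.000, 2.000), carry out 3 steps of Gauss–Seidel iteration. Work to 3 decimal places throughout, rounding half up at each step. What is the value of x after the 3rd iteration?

0.622

Iteration 1:
  x = (5 - (2)·3.000 - (4)·2.000) / (9) = -1.000
  y = (-3 - (2)·-1.000 - (2)·2.000) / (6) = -0.833
  z = (2 - (2)·-1.000 - (1)·-0.833) / (7) = 0.690
Iteration 2:
  x = (5 - (2)·-0.833 - (4)·0.690) / (9) = 0.434
  y = (-3 - (2)·0.434 - (2)·0.690) / (6) = -0.875
  z = (2 - (2)·0.434 - (1)·-0.875) / (7) = 0.287
Iteration 3:
  x = (5 - (2)·-0.875 - (4)·0.287) / (9) = 0.622
  y = (-3 - (2)·0.622 - (2)·0.287) / (6) = -0.803
  z = (2 - (2)·0.622 - (1)·-0.803) / (7) = 0.223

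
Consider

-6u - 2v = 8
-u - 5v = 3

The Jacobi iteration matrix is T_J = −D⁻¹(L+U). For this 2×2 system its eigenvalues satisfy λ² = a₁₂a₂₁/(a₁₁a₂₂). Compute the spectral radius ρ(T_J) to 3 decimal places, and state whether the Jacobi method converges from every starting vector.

0.258

a₁₂a₂₁/(a₁₁a₂₂) = (-2)·(-1) / ((-6)·(-5)) = 0.066667
ρ = √|0.066667| = √0.066667 = 0.258
ρ < 1, so Jacobi converges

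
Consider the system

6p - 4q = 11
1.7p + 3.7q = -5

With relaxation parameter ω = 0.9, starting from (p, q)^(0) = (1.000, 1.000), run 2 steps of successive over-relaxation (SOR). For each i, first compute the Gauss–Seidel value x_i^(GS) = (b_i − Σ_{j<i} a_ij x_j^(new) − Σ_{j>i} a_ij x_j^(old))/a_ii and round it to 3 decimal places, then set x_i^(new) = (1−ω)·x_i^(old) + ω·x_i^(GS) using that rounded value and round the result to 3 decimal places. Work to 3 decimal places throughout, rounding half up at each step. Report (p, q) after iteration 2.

Iteration 1:
  p: GS value = (11 - (-4)·1.000) / (6) = 2.500;  p ← (1−ω)·1.000 + ω·2.500 = 2.350
  q: GS value = (-5 - (1.7)·2.350) / (3.7) = -2.431;  q ← (1−ω)·1.000 + ω·-2.431 = -2.088
Iteration 2:
  p: GS value = (11 - (-4)·-2.088) / (6) = 0.441;  p ← (1−ω)·2.350 + ω·0.441 = 0.632
  q: GS value = (-5 - (1.7)·0.632) / (3.7) = -1.642;  q ← (1−ω)·-2.088 + ω·-1.642 = -1.687

(0.632, -1.687)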